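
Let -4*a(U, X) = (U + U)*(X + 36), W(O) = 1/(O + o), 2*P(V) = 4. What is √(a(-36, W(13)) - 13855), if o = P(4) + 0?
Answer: I*√330145/5 ≈ 114.92*I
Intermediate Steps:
P(V) = 2 (P(V) = (½)*4 = 2)
o = 2 (o = 2 + 0 = 2)
W(O) = 1/(2 + O) (W(O) = 1/(O + 2) = 1/(2 + O))
a(U, X) = -U*(36 + X)/2 (a(U, X) = -(U + U)*(X + 36)/4 = -2*U*(36 + X)/4 = -U*(36 + X)/2)
√(a(-36, W(13)) - 13855) = √(-½*(-36)*(36 + 1/(2 + 13)) - 13855) = √(-½*(-36)*(36 + 1/15) - 13855) = √(-½*(-36)*541/15 - 13855) = √(3246/5 - 13855) = √(-66029/5) = I*√330145/5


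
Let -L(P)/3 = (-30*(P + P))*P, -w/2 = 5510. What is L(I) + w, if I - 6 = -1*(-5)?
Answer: 10760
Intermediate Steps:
I = 11 (I = 6 - 1*(-5) = 6 + 5 = 11)
w = -11020 (w = -2*5510 = -11020)
L(P) = 180*P**2 (L(P) = -3*(-30*(P + P))*P = -3*(-60*P)*P = -(-180)*P**2 = 180*P**2)
L(I) + w = 180*11**2 - 11020 = 180*121 - 11020 = 21780 - 11020 = 10760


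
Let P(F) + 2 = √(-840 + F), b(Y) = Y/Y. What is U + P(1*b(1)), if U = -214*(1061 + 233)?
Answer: -276918 + I*√839 ≈ -2.7692e+5 + 28.965*I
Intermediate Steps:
b(Y) = 1
U = -276916 (U = -214*1294 = -276916)
P(F) = -2 + √(-840 + F)
U + P(1*b(1)) = -276916 + (-2 + √(-840 + 1*1)) = -276916 + (-2 + √(-840 + 1)) = -276916 + (-2 + √(-839)) = -276916 + (-2 + I*√839) = -276918 + I*√839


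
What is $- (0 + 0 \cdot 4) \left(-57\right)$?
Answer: $0$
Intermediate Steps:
$- (0 + 0 \cdot 4) \left(-57\right) = - (0 + 0) \left(-57\right) = \left(-1\right) 0 \left(-57\right) = 0 \left(-57\right) = 0$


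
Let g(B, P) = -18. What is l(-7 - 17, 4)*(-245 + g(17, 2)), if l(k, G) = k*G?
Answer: 25248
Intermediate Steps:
l(k, G) = G*k
l(-7 - 17, 4)*(-245 + g(17, 2)) = (4*(-7 - 17))*(-245 - 18) = (4*(-24))*(-263) = -96*(-263) = 25248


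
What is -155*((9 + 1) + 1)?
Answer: -1705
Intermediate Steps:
-155*((9 + 1) + 1) = -155*(10 + 1) = -155*11 = -1705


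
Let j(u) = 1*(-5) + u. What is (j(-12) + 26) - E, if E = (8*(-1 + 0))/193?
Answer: 1745/193 ≈ 9.0414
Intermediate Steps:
j(u) = -5 + u
E = -8/193 (E = (8*(-1))*(1/193) = -8*1/193 = -8/193 ≈ -0.041451)
(j(-12) + 26) - E = ((-5 - 12) + 26) - 1*(-8/193) = (-17 + 26) + 8/193 = 9 + 8/193 = 1745/193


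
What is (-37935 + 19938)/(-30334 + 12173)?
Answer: 17997/18161 ≈ 0.99097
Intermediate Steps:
(-37935 + 19938)/(-30334 + 12173) = -17997/(-18161) = -17997*(-1/18161) = 17997/18161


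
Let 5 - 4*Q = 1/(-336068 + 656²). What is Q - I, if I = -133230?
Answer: 50237773899/377072 ≈ 1.3323e+5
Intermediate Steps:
Q = 471339/377072 (Q = 5/4 - 1/(4*(-336068 + 656²)) = 5/4 - 1/(4*(-336068 + 430336)) = 5/4 - ¼/94268 = 5/4 - ¼*1/94268 = 5/4 - 1/377072 = 471339/377072 ≈ 1.2500)
Q - I = 471339/377072 - 1*(-133230) = 471339/377072 + 133230 = 50237773899/377072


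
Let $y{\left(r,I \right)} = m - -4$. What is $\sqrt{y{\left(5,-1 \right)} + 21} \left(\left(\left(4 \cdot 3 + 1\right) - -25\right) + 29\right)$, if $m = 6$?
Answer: $67 \sqrt{31} \approx 373.04$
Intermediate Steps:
$y{\left(r,I \right)} = 10$ ($y{\left(r,I \right)} = 6 - -4 = 6 + 4 = 10$)
$\sqrt{y{\left(5,-1 \right)} + 21} \left(\left(\left(4 \cdot 3 + 1\right) - -25\right) + 29\right) = \sqrt{10 + 21} \left(\left(\left(4 \cdot 3 + 1\right) - -25\right) + 29\right) = \sqrt{31} \left(\left(\left(12 + 1\right) + 25\right) + 29\right) = \sqrt{31} \left(\left(13 + 25\right) + 29\right) = \sqrt{31} \left(38 + 29\right) = \sqrt{31} \cdot 67 = 67 \sqrt{31}$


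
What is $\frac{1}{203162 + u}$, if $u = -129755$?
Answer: $\frac{1}{73407} \approx 1.3623 \cdot 10^{-5}$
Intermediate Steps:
$\frac{1}{203162 + u} = \frac{1}{203162 - 129755} = \frac{1}{73407}$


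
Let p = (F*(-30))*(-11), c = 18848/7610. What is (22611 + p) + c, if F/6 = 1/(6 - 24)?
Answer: 85625729/3805 ≈ 22503.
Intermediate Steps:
c = 9424/3805 (c = 18848*(1/7610) = 9424/3805 ≈ 2.4767)
F = -1/3 (F = 6/(6 - 24) = 6/(-18) = 6*(-1/18) = -1/3 ≈ -0.33333)
p = -110 (p = -1/3*(-30)*(-11) = 10*(-11) = -110)
(22611 + p) + c = (22611 - 110) + 9424/3805 = 22501 + 9424/3805 = 85625729/3805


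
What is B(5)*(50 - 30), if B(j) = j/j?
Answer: 20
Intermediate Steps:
B(j) = 1
B(5)*(50 - 30) = 1*(50 - 30) = 1*20 = 20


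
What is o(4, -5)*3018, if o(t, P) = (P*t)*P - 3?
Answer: 292746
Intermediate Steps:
o(t, P) = -3 + t*P² (o(t, P) = t*P² - 3 = -3 + t*P²)
o(4, -5)*3018 = (-3 + 4*(-5)²)*3018 = (-3 + 4*25)*3018 = (-3 + 100)*3018 = 97*3018 = 292746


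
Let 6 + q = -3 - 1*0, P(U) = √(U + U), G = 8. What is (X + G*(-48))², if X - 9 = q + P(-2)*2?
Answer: 147440 - 3072*I ≈ 1.4744e+5 - 3072.0*I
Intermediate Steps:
P(U) = √2*√U (P(U) = √(2*U) = √2*√U)
q = -9 (q = -6 + (-3 - 1*0) = -6 + (-3 + 0) = -6 - 3 = -9)
X = 4*I (X = 9 + (-9 + (√2*√(-2))*2) = 9 + (-9 + (√2*(I*√2))*2) = 9 + (-9 + (2*I)*2) = 9 + (-9 + 4*I) = 4*I ≈ 4.0*I)
(X + G*(-48))² = (4*I + 8*(-48))² = (4*I - 384)² = (-384 + 4*I)²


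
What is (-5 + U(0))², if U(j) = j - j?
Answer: 25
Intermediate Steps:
U(j) = 0
(-5 + U(0))² = (-5 + 0)² = (-5)² = 25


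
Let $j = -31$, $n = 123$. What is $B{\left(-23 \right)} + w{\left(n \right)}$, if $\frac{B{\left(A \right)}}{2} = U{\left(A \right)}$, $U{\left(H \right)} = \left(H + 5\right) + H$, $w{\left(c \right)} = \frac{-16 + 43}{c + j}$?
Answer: $- \frac{7517}{92} \approx -81.707$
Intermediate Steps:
$w{\left(c \right)} = \frac{27}{-31 + c}$ ($w{\left(c \right)} = \frac{-16 + 43}{c - 31} = \frac{27}{-31 + c}$)
$U{\left(H \right)} = 5 + 2 H$ ($U{\left(H \right)} = \left(5 + H\right) + H = 5 + 2 H$)
$B{\left(A \right)} = 10 + 4 A$ ($B{\left(A \right)} = 2 \left(5 + 2 A\right) = 10 + 4 A$)
$B{\left(-23 \right)} + w{\left(n \right)} = \left(10 + 4 \left(-23\right)\right) + \frac{27}{-31 + 123} = \left(10 - 92\right) + \frac{27}{92} = -82 + 27 \cdot \frac{1}{92} = -82 + \frac{27}{92} = - \frac{7517}{92}$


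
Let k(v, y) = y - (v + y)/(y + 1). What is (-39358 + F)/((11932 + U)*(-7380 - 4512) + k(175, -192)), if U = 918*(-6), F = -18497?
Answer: 11050305/14591330417 ≈ 0.00075732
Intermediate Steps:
U = -5508
k(v, y) = y - (v + y)/(1 + y)
(-39358 + F)/((11932 + U)*(-7380 - 4512) + k(175, -192)) = (-39358 - 18497)/((11932 - 5508)*(-7380 - 4512) + ((-192)**2 - 1*175)/(1 - 192)) = -57855/(6424*(-11892) + (36864 - 175)/(-191)) = -57855/(-76394208 - 1/191*36689) = -57855/(-76394208 - 36689/191) = -57855/(-14591330417/191) = -57855*(-191/14591330417) = 11050305/14591330417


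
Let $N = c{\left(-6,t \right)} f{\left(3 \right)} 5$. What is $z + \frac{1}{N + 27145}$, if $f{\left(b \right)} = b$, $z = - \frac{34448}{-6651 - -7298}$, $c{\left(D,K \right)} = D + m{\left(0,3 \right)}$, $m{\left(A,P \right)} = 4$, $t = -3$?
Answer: $- \frac{934056873}{17543405} \approx -53.243$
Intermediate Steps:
$c{\left(D,K \right)} = 4 + D$ ($c{\left(D,K \right)} = D + 4 = 4 + D$)
$z = - \frac{34448}{647}$ ($z = - \frac{34448}{-6651 + 7298} = - \frac{34448}{647} \approx -53.243$)
$N = -30$ ($N = \left(4 - 6\right) 3 \cdot 5 = \left(-2\right) 3 \cdot 5 = \left(-6\right) 5 = -30$)
$z + \frac{1}{N + 27145} = - \frac{34448}{647} + \frac{1}{-30 + 27145} = - \frac{34448}{647} + \frac{1}{27115} = - \frac{934056873}{17543405}$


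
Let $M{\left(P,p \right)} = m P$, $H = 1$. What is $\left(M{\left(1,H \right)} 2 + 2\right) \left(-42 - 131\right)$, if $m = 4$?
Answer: $-1730$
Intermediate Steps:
$M{\left(P,p \right)} = 4 P$
$\left(M{\left(1,H \right)} 2 + 2\right) \left(-42 - 131\right) = \left(4 \cdot 1 \cdot 2 + 2\right) \left(-42 - 131\right) = \left(4 \cdot 2 + 2\right) \left(-173\right) = \left(8 + 2\right) \left(-173\right) = 10 \left(-173\right) = -1730$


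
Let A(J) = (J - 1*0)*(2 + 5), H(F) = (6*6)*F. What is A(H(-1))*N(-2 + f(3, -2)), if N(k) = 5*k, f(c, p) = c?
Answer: -1260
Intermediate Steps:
H(F) = 36*F
A(J) = 7*J (A(J) = (J + 0)*7 = J*7 = 7*J)
A(H(-1))*N(-2 + f(3, -2)) = (7*(36*(-1)))*(5*(-2 + 3)) = (7*(-36))*(5*1) = -252*5 = -1260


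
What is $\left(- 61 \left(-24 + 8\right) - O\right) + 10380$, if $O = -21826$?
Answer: $33182$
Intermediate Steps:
$\left(- 61 \left(-24 + 8\right) - O\right) + 10380 = \left(- 61 \left(-24 + 8\right) - -21826\right) + 10380 = \left(\left(-61\right) \left(-16\right) + 21826\right) + 10380 = \left(976 + 21826\right) + 10380 = 22802 + 10380 = 33182$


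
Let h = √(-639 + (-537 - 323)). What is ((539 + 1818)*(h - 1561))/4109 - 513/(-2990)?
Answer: -1571275759/1755130 + 2357*I*√1499/4109 ≈ -895.25 + 22.209*I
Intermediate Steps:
h = I*√1499 (h = √(-639 - 860) = √(-1499) = I*√1499 ≈ 38.717*I)
((539 + 1818)*(h - 1561))/4109 - 513/(-2990) = ((539 + 1818)*(I*√1499 - 1561))/4109 - 513/(-2990) = (2357*(-1561 + I*√1499))*(1/4109) - 513*(-1/2990) = (-3679277 + 2357*I*√1499)*(1/4109) + 513/2990 = (-525611/587 + 2357*I*√1499/4109) + 513/2990 = -1571275759/1755130 + 2357*I*√1499/4109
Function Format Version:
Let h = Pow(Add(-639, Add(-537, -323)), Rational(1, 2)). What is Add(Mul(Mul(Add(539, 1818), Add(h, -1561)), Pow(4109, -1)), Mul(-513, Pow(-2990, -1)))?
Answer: Add(Rational(-1571275759, 1755130), Mul(Rational(2357, 4109), I, Pow(1499, Rational(1, 2)))) ≈ Add(-895.25, Mul(22.209, I))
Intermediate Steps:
h = Mul(I, Pow(1499, Rational(1, 2))) (h = Pow(Add(-639, -860), Rational(1, 2)) = Pow(-1499, Rational(1, 2)) = Mul(I, Pow(1499, Rational(1, 2))) ≈ Mul(38.717, I))
Add(Mul(Mul(Add(539, 1818), Add(h, -1561)), Pow(4109, -1)), Mul(-513, Pow(-2990, -1))) = Add(Mul(Mul(Add(539, 1818), Add(Mul(I, Pow(1499, Rational(1, 2))), -1561)), Pow(4109, -1)), Mul(-513, Pow(-2990, -1))) = Add(Mul(Mul(2357, Add(-1561, Mul(I, Pow(1499, Rational(1, 2))))), Rational(1, 4109)), Mul(-513, Rational(-1, 2990))) = Add(Mul(Add(-3679277, Mul(2357, I, Pow(1499, Rational(1, 2)))), Rational(1, 4109)), Rational(513, 2990)) = Add(Add(Rational(-525611, 587), Mul(Rational(2357, 4109), I, Pow(1499, Rational(1, 2)))), Rational(513, 2990)) = Add(Rational(-1571275759, 1755130), Mul(Rational(2357, 4109), I, Pow(1499, Rational(1, 2))))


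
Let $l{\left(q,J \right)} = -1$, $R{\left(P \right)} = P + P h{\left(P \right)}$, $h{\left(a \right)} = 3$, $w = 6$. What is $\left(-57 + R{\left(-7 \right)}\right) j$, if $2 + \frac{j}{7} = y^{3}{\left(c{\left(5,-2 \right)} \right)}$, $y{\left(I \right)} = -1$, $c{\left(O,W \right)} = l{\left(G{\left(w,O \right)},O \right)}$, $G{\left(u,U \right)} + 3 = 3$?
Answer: $1785$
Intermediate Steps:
$G{\left(u,U \right)} = 0$ ($G{\left(u,U \right)} = -3 + 3 = 0$)
$R{\left(P \right)} = 4 P$ ($R{\left(P \right)} = P + P 3 = P + 3 P = 4 P$)
$c{\left(O,W \right)} = -1$
$j = -21$ ($j = -14 + 7 \left(-1\right)^{3} = -14 + 7 \left(-1\right) = -14 - 7 = -21$)
$\left(-57 + R{\left(-7 \right)}\right) j = \left(-57 + 4 \left(-7\right)\right) \left(-21\right) = \left(-57 - 28\right) \left(-21\right) = \left(-85\right) \left(-21\right) = 1785$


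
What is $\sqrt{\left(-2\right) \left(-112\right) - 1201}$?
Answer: $i \sqrt{977} \approx 31.257 i$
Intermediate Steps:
$\sqrt{\left(-2\right) \left(-112\right) - 1201} = \sqrt{224 - 1201} = \sqrt{-977} = i \sqrt{977}$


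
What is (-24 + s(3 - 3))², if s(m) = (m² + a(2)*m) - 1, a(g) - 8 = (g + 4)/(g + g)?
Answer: 625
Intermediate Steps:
a(g) = 8 + (4 + g)/(2*g) (a(g) = 8 + (g + 4)/(g + g) = 8 + (4 + g)/((2*g)) = 8 + (4 + g)*(1/(2*g)) = 8 + (4 + g)/(2*g))
s(m) = -1 + m² + 19*m/2 (s(m) = (m² + (17/2 + 2/2)*m) - 1 = (m² + (17/2 + 2*(½))*m) - 1 = (m² + (17/2 + 1)*m) - 1 = (m² + 19*m/2) - 1 = -1 + m² + 19*m/2)
(-24 + s(3 - 3))² = (-24 + (-1 + (3 - 3)² + 19*(3 - 3)/2))² = (-24 + (-1 + 0² + (19/2)*0))² = (-24 + (-1 + 0 + 0))² = (-24 - 1)² = (-25)² = 625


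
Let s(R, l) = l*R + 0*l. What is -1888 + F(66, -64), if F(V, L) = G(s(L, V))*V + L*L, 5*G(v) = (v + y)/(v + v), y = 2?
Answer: 708671/320 ≈ 2214.6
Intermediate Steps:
s(R, l) = R*l (s(R, l) = R*l + 0 = R*l)
G(v) = (2 + v)/(10*v) (G(v) = ((v + 2)/(v + v))/5 = ((2 + v)/((2*v)))/5 = ((2 + v)*(1/(2*v)))/5 = ((2 + v)/(2*v))/5 = (2 + v)/(10*v))
F(V, L) = L**2 + (2 + L*V)/(10*L) (F(V, L) = ((2 + L*V)/(10*((L*V))))*V + L*L = ((1/(L*V))*(2 + L*V)/10)*V + L**2 = ((2 + L*V)/(10*L*V))*V + L**2 = (2 + L*V)/(10*L) + L**2 = L**2 + (2 + L*V)/(10*L))
-1888 + F(66, -64) = -1888 + ((-64)**2 + (1/5)/(-64) + (1/10)*66) = -1888 + (4096 + (1/5)*(-1/64) + 33/5) = -1888 + (4096 - 1/320 + 33/5) = -1888 + 1312831/320 = 708671/320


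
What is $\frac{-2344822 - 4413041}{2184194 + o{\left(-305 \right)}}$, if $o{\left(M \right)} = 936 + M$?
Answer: $- \frac{2252621}{728275} \approx -3.0931$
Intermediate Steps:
$\frac{-2344822 - 4413041}{2184194 + o{\left(-305 \right)}} = \frac{-2344822 - 4413041}{2184194 + \left(936 - 305\right)} = - \frac{6757863}{2184194 + 631} = - \frac{6757863}{2184825} = \left(-6757863\right) \frac{1}{2184825} = - \frac{2252621}{728275}$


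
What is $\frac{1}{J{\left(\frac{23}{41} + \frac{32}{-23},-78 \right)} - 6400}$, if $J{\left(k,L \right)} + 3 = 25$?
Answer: $- \frac{1}{6378} \approx -0.00015679$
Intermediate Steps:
$J{\left(k,L \right)} = 22$ ($J{\left(k,L \right)} = -3 + 25 = 22$)
$\frac{1}{J{\left(\frac{23}{41} + \frac{32}{-23},-78 \right)} - 6400} = \frac{1}{22 - 6400} = \frac{1}{-6378} = - \frac{1}{6378}$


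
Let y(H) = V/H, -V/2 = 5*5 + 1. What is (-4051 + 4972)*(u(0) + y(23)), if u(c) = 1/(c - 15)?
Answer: -246521/115 ≈ -2143.7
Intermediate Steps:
V = -52 (V = -2*(5*5 + 1) = -2*(25 + 1) = -2*26 = -52)
u(c) = 1/(-15 + c)
y(H) = -52/H
(-4051 + 4972)*(u(0) + y(23)) = (-4051 + 4972)*(1/(-15 + 0) - 52/23) = 921*(1/(-15) - 52*1/23) = 921*(-1/15 - 52/23) = 921*(-803/345) = -246521/115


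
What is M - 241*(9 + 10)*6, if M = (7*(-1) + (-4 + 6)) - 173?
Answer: -27652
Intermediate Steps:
M = -178 (M = (-7 + 2) - 173 = -5 - 173 = -178)
M - 241*(9 + 10)*6 = -178 - 241*(9 + 10)*6 = -178 - 4579*6 = -178 - 241*114 = -178 - 27474 = -27652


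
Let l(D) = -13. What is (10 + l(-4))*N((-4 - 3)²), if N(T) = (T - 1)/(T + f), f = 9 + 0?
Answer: -72/29 ≈ -2.4828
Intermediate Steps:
f = 9
N(T) = (-1 + T)/(9 + T) (N(T) = (T - 1)/(T + 9) = (-1 + T)/(9 + T))
(10 + l(-4))*N((-4 - 3)²) = (10 - 13)*((-1 + (-4 - 3)²)/(9 + (-4 - 3)²)) = -3*(-1 + (-7)²)/(9 + (-7)²) = -3*(-1 + 49)/(9 + 49) = -3*48/58 = -3*24/29 = -72/29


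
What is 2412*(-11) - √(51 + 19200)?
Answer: -26532 - 3*√2139 ≈ -26671.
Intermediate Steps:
2412*(-11) - √(51 + 19200) = -26532 - √19251 = -26532 - 3*√2139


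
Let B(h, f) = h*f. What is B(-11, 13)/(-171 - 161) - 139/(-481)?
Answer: 114931/159692 ≈ 0.71970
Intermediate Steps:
B(h, f) = f*h
B(-11, 13)/(-171 - 161) - 139/(-481) = (13*(-11))/(-171 - 161) - 139/(-481) = -143/(-332) - 139*(-1/481) = -143*(-1/332) + 139/481 = 143/332 + 139/481 = 114931/159692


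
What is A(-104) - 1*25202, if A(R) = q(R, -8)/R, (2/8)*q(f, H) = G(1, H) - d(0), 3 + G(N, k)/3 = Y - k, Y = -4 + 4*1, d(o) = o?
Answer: -655267/26 ≈ -25203.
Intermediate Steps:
Y = 0 (Y = -4 + 4 = 0)
G(N, k) = -9 - 3*k (G(N, k) = -9 + 3*(0 - k) = -9 + 3*(-k) = -9 - 3*k)
q(f, H) = -36 - 12*H (q(f, H) = 4*((-9 - 3*H) - 1*0) = 4*((-9 - 3*H) + 0) = 4*(-9 - 3*H) = -36 - 12*H)
A(R) = 60/R (A(R) = (-36 - 12*(-8))/R = (-36 + 96)/R = 60/R)
A(-104) - 1*25202 = 60/(-104) - 1*25202 = 60*(-1/104) - 25202 = -15/26 - 25202 = -655267/26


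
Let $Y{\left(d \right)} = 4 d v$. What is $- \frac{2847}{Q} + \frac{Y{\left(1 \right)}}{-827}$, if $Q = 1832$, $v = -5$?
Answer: $- \frac{2317829}{1515064} \approx -1.5299$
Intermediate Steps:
$Y{\left(d \right)} = - 20 d$ ($Y{\left(d \right)} = 4 d \left(-5\right) = - 20 d$)
$- \frac{2847}{Q} + \frac{Y{\left(1 \right)}}{-827} = - \frac{2847}{1832} + \frac{\left(-20\right) 1}{-827} = \left(-2847\right) \frac{1}{1832} - - \frac{20}{827} = - \frac{2847}{1832} + \frac{20}{827} = - \frac{2317829}{1515064}$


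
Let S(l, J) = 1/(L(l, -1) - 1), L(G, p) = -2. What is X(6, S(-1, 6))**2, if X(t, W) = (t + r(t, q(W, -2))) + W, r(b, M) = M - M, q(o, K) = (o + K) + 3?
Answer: 289/9 ≈ 32.111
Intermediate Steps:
q(o, K) = 3 + K + o (q(o, K) = (K + o) + 3 = 3 + K + o)
r(b, M) = 0
S(l, J) = -1/3 (S(l, J) = 1/(-2 - 1) = 1/(-3) = -1/3)
X(t, W) = W + t (X(t, W) = (t + 0) + W = t + W = W + t)
X(6, S(-1, 6))**2 = (-1/3 + 6)**2 = (17/3)**2 = 289/9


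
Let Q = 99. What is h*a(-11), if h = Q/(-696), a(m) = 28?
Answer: -231/58 ≈ -3.9828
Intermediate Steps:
h = -33/232 (h = 99/(-696) = 99*(-1/696) = -33/232 ≈ -0.14224)
h*a(-11) = -33/232*28 = -231/58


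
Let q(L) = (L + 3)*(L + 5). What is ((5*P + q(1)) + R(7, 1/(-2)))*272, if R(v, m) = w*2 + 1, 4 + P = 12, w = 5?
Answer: 20400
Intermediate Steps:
P = 8 (P = -4 + 12 = 8)
q(L) = (3 + L)*(5 + L)
R(v, m) = 11 (R(v, m) = 5*2 + 1 = 10 + 1 = 11)
((5*P + q(1)) + R(7, 1/(-2)))*272 = ((5*8 + (15 + 1² + 8*1)) + 11)*272 = ((40 + (15 + 1 + 8)) + 11)*272 = ((40 + 24) + 11)*272 = (64 + 11)*272 = 75*272 = 20400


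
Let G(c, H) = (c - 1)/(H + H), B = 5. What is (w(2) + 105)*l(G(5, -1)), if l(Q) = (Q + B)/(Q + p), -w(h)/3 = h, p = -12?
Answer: -297/14 ≈ -21.214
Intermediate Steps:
G(c, H) = (-1 + c)/(2*H) (G(c, H) = (-1 + c)/((2*H)) = (-1 + c)*(1/(2*H)) = (-1 + c)/(2*H))
w(h) = -3*h
l(Q) = (5 + Q)/(-12 + Q) (l(Q) = (Q + 5)/(Q - 12) = (5 + Q)/(-12 + Q))
(w(2) + 105)*l(G(5, -1)) = (-3*2 + 105)*((5 + (½)*(-1 + 5)/(-1))/(-12 + (½)*(-1 + 5)/(-1))) = (-6 + 105)*((5 + (½)*(-1)*4)/(-12 + (½)*(-1)*4)) = 99*((5 - 2)/(-12 - 2)) = 99*(3/(-14)) = 99*(-1/14*3) = 99*(-3/14) = -297/14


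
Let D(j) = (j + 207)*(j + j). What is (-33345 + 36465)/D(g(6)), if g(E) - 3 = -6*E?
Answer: -260/957 ≈ -0.27168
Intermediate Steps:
g(E) = 3 - 6*E
D(j) = 2*j*(207 + j) (D(j) = (207 + j)*(2*j) = 2*j*(207 + j))
(-33345 + 36465)/D(g(6)) = (-33345 + 36465)/((2*(3 - 6*6)*(207 + (3 - 6*6)))) = 3120/((2*(3 - 36)*(207 + (3 - 36)))) = 3120/((2*(-33)*(207 - 33))) = 3120/((2*(-33)*174)) = 3120/(-11484) = 3120*(-1/11484) = -260/957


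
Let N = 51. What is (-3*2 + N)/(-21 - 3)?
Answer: -15/8 ≈ -1.8750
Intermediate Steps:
(-3*2 + N)/(-21 - 3) = (-3*2 + 51)/(-21 - 3) = (-6 + 51)/(-24) = -1/24*45 = -15/8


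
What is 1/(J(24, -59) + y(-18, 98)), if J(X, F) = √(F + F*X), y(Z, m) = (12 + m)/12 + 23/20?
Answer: 37140/5693161 - 18000*I*√59/5693161 ≈ 0.0065236 - 0.024285*I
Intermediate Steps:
y(Z, m) = 43/20 + m/12 (y(Z, m) = (12 + m)*(1/12) + 23*(1/20) = (1 + m/12) + 23/20 = 43/20 + m/12)
1/(J(24, -59) + y(-18, 98)) = 1/(√(-59*(1 + 24)) + (43/20 + (1/12)*98)) = 1/(√(-59*25) + (43/20 + 49/6)) = 1/(√(-1475) + 619/60) = 1/(5*I*√59 + 619/60) = 1/(619/60 + 5*I*√59)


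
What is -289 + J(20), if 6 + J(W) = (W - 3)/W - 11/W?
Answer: -2947/10 ≈ -294.70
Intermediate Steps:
J(W) = -6 - 11/W + (-3 + W)/W (J(W) = -6 + ((W - 3)/W - 11/W) = -6 + ((-3 + W)/W - 11/W) = -6 + (-11/W + (-3 + W)/W) = -6 - 11/W + (-3 + W)/W)
-289 + J(20) = -289 + (-5 - 14/20) = -289 + (-5 - 14*1/20) = -289 + (-5 - 7/10) = -289 - 57/10 = -2947/10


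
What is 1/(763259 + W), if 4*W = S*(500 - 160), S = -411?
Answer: 1/728324 ≈ 1.3730e-6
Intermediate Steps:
W = -34935 (W = (-411*(500 - 160))/4 = (-411*340)/4 = (¼)*(-139740) = -34935)
1/(763259 + W) = 1/(763259 - 34935) = 1/728324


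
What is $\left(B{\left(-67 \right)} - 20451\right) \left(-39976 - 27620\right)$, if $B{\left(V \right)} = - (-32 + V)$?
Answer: $1375713792$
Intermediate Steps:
$B{\left(V \right)} = 32 - V$
$\left(B{\left(-67 \right)} - 20451\right) \left(-39976 - 27620\right) = \left(\left(32 - -67\right) - 20451\right) \left(-39976 - 27620\right) = \left(\left(32 + 67\right) - 20451\right) \left(-67596\right) = \left(99 - 20451\right) \left(-67596\right) = \left(-20352\right) \left(-67596\right) = 1375713792$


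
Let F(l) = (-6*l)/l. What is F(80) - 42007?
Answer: -42013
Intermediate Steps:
F(l) = -6
F(80) - 42007 = -6 - 42007 = -42013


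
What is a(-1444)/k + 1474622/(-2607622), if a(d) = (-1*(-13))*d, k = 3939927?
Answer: -2929426656389/5136920161797 ≈ -0.57027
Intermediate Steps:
a(d) = 13*d
a(-1444)/k + 1474622/(-2607622) = (13*(-1444))/3939927 + 1474622/(-2607622) = -18772*1/3939927 + 1474622*(-1/2607622) = -18772/3939927 - 737311/1303811 = -2929426656389/5136920161797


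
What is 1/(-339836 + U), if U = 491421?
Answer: 1/151585 ≈ 6.5970e-6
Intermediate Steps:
1/(-339836 + U) = 1/(-339836 + 491421) = 1/151585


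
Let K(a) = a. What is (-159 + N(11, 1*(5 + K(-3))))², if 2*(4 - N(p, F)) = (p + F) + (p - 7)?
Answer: 106929/4 ≈ 26732.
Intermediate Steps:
N(p, F) = 15/2 - p - F/2 (N(p, F) = 4 - ((p + F) + (p - 7))/2 = 4 - ((F + p) + (-7 + p))/2 = 4 - (-7 + F + 2*p)/2 = 4 + (7/2 - p - F/2) = 15/2 - p - F/2)
(-159 + N(11, 1*(5 + K(-3))))² = (-159 + (15/2 - 1*11 - (5 - 3)/2))² = (-159 + (15/2 - 11 - 2/2))² = (-159 + (15/2 - 11 - ½*2))² = (-159 + (15/2 - 11 - 1))² = (-159 - 9/2)² = (-327/2)² = 106929/4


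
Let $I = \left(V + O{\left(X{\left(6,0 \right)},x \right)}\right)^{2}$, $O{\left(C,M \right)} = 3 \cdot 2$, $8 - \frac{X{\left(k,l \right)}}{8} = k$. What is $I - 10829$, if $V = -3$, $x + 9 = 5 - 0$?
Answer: $-10820$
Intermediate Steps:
$X{\left(k,l \right)} = 64 - 8 k$
$x = -4$ ($x = -9 + \left(5 - 0\right) = -9 + \left(5 + 0\right) = -9 + 5 = -4$)
$O{\left(C,M \right)} = 6$
$I = 9$ ($I = \left(-3 + 6\right)^{2} = 3^{2} = 9$)
$I - 10829 = 9 - 10829 = -10820$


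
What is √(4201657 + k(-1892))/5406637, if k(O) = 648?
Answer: √4202305/5406637 ≈ 0.00037915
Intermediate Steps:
√(4201657 + k(-1892))/5406637 = √(4201657 + 648)/5406637 = √4202305*(1/5406637) = √4202305/5406637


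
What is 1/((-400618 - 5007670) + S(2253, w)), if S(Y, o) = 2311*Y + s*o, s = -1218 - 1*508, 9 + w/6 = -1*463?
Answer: 1/4686427 ≈ 2.1338e-7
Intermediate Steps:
w = -2832 (w = -54 + 6*(-1*463) = -54 + 6*(-463) = -54 - 2778 = -2832)
s = -1726 (s = -1218 - 508 = -1726)
S(Y, o) = -1726*o + 2311*Y (S(Y, o) = 2311*Y - 1726*o = -1726*o + 2311*Y)
1/((-400618 - 5007670) + S(2253, w)) = 1/((-400618 - 5007670) + (-1726*(-2832) + 2311*2253)) = 1/(-5408288 + (4888032 + 5206683)) = 1/(-5408288 + 10094715) = 1/4686427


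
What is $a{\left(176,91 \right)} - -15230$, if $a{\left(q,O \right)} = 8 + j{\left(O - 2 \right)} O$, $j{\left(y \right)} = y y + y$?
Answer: $744148$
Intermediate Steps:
$j{\left(y \right)} = y + y^{2}$ ($j{\left(y \right)} = y^{2} + y = y + y^{2}$)
$a{\left(q,O \right)} = 8 + O \left(-1 + O\right) \left(-2 + O\right)$ ($a{\left(q,O \right)} = 8 + \left(O - 2\right) \left(1 + \left(O - 2\right)\right) O = 8 + \left(-2 + O\right) \left(1 + \left(-2 + O\right)\right) O = 8 + \left(-2 + O\right) \left(-1 + O\right) O = 8 + \left(-1 + O\right) \left(-2 + O\right) O = 8 + O \left(-1 + O\right) \left(-2 + O\right)$)
$a{\left(176,91 \right)} - -15230 = \left(8 + 91 \left(-1 + 91\right) \left(-2 + 91\right)\right) - -15230 = \left(8 + 91 \cdot 90 \cdot 89\right) + 15230 = \left(8 + 728910\right) + 15230 = 728918 + 15230 = 744148$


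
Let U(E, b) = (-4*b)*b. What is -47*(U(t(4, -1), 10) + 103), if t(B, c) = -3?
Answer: 13959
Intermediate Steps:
U(E, b) = -4*b**2
-47*(U(t(4, -1), 10) + 103) = -47*(-4*10**2 + 103) = -47*(-4*100 + 103) = -47*(-400 + 103) = -47*(-297) = 13959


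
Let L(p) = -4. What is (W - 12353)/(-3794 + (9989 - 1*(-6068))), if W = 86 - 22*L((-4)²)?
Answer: -12179/12263 ≈ -0.99315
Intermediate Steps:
W = 174 (W = 86 - 22*(-4) = 86 + 88 = 174)
(W - 12353)/(-3794 + (9989 - 1*(-6068))) = (174 - 12353)/(-3794 + (9989 - 1*(-6068))) = -12179/(-3794 + (9989 + 6068)) = -12179/(-3794 + 16057) = -12179/12263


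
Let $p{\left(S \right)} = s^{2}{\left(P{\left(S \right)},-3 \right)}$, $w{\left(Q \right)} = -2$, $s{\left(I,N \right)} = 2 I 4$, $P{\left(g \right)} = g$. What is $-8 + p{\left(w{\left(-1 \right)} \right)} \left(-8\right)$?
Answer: $-2056$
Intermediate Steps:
$s{\left(I,N \right)} = 8 I$
$p{\left(S \right)} = 64 S^{2}$ ($p{\left(S \right)} = \left(8 S\right)^{2} = 64 S^{2}$)
$-8 + p{\left(w{\left(-1 \right)} \right)} \left(-8\right) = -8 + 64 \left(-2\right)^{2} \left(-8\right) = -8 + 64 \cdot 4 \left(-8\right) = -8 + 256 \left(-8\right) = -8 - 2048 = -2056$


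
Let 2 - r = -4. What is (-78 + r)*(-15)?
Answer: 1080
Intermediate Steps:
r = 6 (r = 2 - 1*(-4) = 2 + 4 = 6)
(-78 + r)*(-15) = (-78 + 6)*(-15) = -72*(-15) = 1080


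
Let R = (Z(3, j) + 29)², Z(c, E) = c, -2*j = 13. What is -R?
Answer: -1024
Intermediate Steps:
j = -13/2 (j = -½*13 = -13/2 ≈ -6.5000)
R = 1024 (R = (3 + 29)² = 32² = 1024)
-R = -1*1024 = -1024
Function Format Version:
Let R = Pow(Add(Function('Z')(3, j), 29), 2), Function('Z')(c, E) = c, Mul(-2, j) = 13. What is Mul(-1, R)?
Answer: -1024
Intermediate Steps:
j = Rational(-13, 2) (j = Mul(Rational(-1, 2), 13) = Rational(-13, 2) ≈ -6.5000)
R = 1024 (R = Pow(Add(3, 29), 2) = Pow(32, 2) = 1024)
Mul(-1, R) = Mul(-1, 1024) = -1024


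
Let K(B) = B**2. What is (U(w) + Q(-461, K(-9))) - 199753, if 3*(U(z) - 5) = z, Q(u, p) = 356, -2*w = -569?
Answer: -1195783/6 ≈ -1.9930e+5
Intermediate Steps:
w = 569/2 (w = -1/2*(-569) = 569/2 ≈ 284.50)
U(z) = 5 + z/3
(U(w) + Q(-461, K(-9))) - 199753 = ((5 + (1/3)*(569/2)) + 356) - 199753 = ((5 + 569/6) + 356) - 199753 = (599/6 + 356) - 199753 = 2735/6 - 199753 = -1195783/6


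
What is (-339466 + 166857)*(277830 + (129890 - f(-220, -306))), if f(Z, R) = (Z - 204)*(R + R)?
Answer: -25586177288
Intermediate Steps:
f(Z, R) = 2*R*(-204 + Z) (f(Z, R) = (-204 + Z)*(2*R) = 2*R*(-204 + Z))
(-339466 + 166857)*(277830 + (129890 - f(-220, -306))) = (-339466 + 166857)*(277830 + (129890 - 2*(-306)*(-204 - 220))) = -172609*(277830 + (129890 - 2*(-306)*(-424))) = -172609*(277830 + (129890 - 1*259488)) = -172609*(277830 + (129890 - 259488)) = -172609*(277830 - 129598) = -172609*148232 = -25586177288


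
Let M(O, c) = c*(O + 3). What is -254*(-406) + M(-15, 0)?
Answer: 103124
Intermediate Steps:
M(O, c) = c*(3 + O)
-254*(-406) + M(-15, 0) = -254*(-406) + 0*(3 - 15) = 103124 + 0*(-12) = 103124 + 0 = 103124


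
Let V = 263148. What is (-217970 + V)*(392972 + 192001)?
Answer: 26427910194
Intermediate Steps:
(-217970 + V)*(392972 + 192001) = (-217970 + 263148)*(392972 + 192001) = 45178*584973 = 26427910194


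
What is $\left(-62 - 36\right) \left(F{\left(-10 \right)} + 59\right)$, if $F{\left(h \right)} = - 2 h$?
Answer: $-7742$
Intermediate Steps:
$\left(-62 - 36\right) \left(F{\left(-10 \right)} + 59\right) = \left(-62 - 36\right) \left(\left(-2\right) \left(-10\right) + 59\right) = \left(-62 - 36\right) \left(20 + 59\right) = \left(-98\right) 79 = -7742$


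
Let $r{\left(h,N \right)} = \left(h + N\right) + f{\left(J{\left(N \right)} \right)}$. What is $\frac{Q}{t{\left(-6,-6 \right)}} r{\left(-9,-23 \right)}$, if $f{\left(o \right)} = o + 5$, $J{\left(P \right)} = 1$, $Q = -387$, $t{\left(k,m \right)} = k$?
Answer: $-1677$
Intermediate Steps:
$f{\left(o \right)} = 5 + o$
$r{\left(h,N \right)} = 6 + N + h$ ($r{\left(h,N \right)} = \left(h + N\right) + \left(5 + 1\right) = \left(N + h\right) + 6 = 6 + N + h$)
$\frac{Q}{t{\left(-6,-6 \right)}} r{\left(-9,-23 \right)} = - \frac{387}{-6} \left(6 - 23 - 9\right) = \left(-387\right) \left(- \frac{1}{6}\right) \left(-26\right) = \frac{129}{2} \left(-26\right) = -1677$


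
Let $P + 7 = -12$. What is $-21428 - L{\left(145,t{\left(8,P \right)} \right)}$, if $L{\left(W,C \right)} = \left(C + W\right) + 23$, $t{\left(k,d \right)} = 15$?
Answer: $-21611$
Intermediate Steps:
$P = -19$ ($P = -7 - 12 = -19$)
$L{\left(W,C \right)} = 23 + C + W$
$-21428 - L{\left(145,t{\left(8,P \right)} \right)} = -21428 - \left(23 + 15 + 145\right) = -21428 - 183 = -21611$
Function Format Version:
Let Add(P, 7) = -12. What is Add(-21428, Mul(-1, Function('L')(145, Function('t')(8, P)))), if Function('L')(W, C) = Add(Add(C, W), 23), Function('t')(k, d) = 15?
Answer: -21611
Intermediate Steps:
P = -19 (P = Add(-7, -12) = -19)
Function('L')(W, C) = Add(23, C, W)
Add(-21428, Mul(-1, Function('L')(145, Function('t')(8, P)))) = Add(-21428, Mul(-1, Add(23, 15, 145))) = Add(-21428, Mul(-1, 183)) = Add(-21428, -183) = -21611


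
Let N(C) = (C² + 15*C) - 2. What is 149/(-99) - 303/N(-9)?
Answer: 21653/5544 ≈ 3.9057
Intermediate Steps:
N(C) = -2 + C² + 15*C
149/(-99) - 303/N(-9) = 149/(-99) - 303/(-2 + (-9)² + 15*(-9)) = 149*(-1/99) - 303/(-2 + 81 - 135) = -149/99 - 303/(-56) = -149/99 - 303*(-1/56) = -149/99 + 303/56 = 21653/5544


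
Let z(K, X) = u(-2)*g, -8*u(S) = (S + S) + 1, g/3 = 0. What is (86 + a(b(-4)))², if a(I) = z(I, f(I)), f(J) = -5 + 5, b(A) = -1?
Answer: 7396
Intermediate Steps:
g = 0 (g = 3*0 = 0)
f(J) = 0
u(S) = -⅛ - S/4 (u(S) = -((S + S) + 1)/8 = -(2*S + 1)/8 = -(1 + 2*S)/8 = -⅛ - S/4)
z(K, X) = 0 (z(K, X) = (-⅛ - ¼*(-2))*0 = (-⅛ + ½)*0 = (3/8)*0 = 0)
a(I) = 0
(86 + a(b(-4)))² = (86 + 0)² = 86² = 7396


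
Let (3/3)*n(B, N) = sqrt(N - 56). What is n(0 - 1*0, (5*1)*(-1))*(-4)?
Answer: -4*I*sqrt(61) ≈ -31.241*I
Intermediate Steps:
n(B, N) = sqrt(-56 + N) (n(B, N) = sqrt(N - 56) = sqrt(-56 + N))
n(0 - 1*0, (5*1)*(-1))*(-4) = sqrt(-56 + (5*1)*(-1))*(-4) = sqrt(-56 + 5*(-1))*(-4) = sqrt(-56 - 5)*(-4) = sqrt(-61)*(-4) = (I*sqrt(61))*(-4) = -4*I*sqrt(61)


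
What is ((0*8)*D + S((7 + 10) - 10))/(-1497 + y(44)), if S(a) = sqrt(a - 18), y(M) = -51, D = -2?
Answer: -I*sqrt(11)/1548 ≈ -0.0021425*I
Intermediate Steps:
S(a) = sqrt(-18 + a)
((0*8)*D + S((7 + 10) - 10))/(-1497 + y(44)) = ((0*8)*(-2) + sqrt(-18 + ((7 + 10) - 10)))/(-1497 - 51) = (0*(-2) + sqrt(-18 + (17 - 10)))/(-1548) = (0 + sqrt(-18 + 7))*(-1/1548) = (0 + sqrt(-11))*(-1/1548) = (0 + I*sqrt(11))*(-1/1548) = (I*sqrt(11))*(-1/1548) = -I*sqrt(11)/1548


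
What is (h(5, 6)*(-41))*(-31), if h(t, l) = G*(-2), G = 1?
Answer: -2542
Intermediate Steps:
h(t, l) = -2 (h(t, l) = 1*(-2) = -2)
(h(5, 6)*(-41))*(-31) = -2*(-41)*(-31) = 82*(-31) = -2542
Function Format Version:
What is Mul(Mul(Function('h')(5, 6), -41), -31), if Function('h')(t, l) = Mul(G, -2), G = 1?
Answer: -2542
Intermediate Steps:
Function('h')(t, l) = -2 (Function('h')(t, l) = Mul(1, -2) = -2)
Mul(Mul(Function('h')(5, 6), -41), -31) = Mul(Mul(-2, -41), -31) = Mul(82, -31) = -2542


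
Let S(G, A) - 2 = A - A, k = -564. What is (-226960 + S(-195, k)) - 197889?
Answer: -424847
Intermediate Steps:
S(G, A) = 2 (S(G, A) = 2 + (A - A) = 2 + 0 = 2)
(-226960 + S(-195, k)) - 197889 = (-226960 + 2) - 197889 = -226958 - 197889 = -424847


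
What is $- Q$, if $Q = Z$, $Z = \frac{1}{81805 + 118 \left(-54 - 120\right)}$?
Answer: $- \frac{1}{61273} \approx -1.632 \cdot 10^{-5}$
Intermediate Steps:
$Z = \frac{1}{61273}$ ($Z = \frac{1}{81805 + 118 \left(-174\right)} = \frac{1}{81805 - 20532} = \frac{1}{61273} \approx 1.632 \cdot 10^{-5}$)
$Q = \frac{1}{61273} \approx 1.632 \cdot 10^{-5}$
$- Q = \left(-1\right) \frac{1}{61273} = - \frac{1}{61273}$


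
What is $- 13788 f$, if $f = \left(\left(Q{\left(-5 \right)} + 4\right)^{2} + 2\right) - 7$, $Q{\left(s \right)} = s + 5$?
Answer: $-151668$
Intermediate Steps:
$Q{\left(s \right)} = 5 + s$
$f = 11$ ($f = \left(\left(\left(5 - 5\right) + 4\right)^{2} + 2\right) - 7 = \left(\left(0 + 4\right)^{2} + 2\right) - 7 = \left(4^{2} + 2\right) - 7 = \left(16 + 2\right) - 7 = 18 - 7 = 11$)
$- 13788 f = \left(-13788\right) 11 = -151668$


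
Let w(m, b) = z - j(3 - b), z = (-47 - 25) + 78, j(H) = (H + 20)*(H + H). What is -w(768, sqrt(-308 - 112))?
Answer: -708 - 104*I*sqrt(105) ≈ -708.0 - 1065.7*I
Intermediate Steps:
j(H) = 2*H*(20 + H) (j(H) = (20 + H)*(2*H) = 2*H*(20 + H))
z = 6 (z = -72 + 78 = 6)
w(m, b) = 6 - 2*(3 - b)*(23 - b) (w(m, b) = 6 - 2*(3 - b)*(20 + (3 - b)) = 6 - 2*(3 - b)*(23 - b))
-w(768, sqrt(-308 - 112)) = -(6 - 2*(-23 + sqrt(-308 - 112))*(-3 + sqrt(-308 - 112))) = -(6 - 2*(-23 + sqrt(-420))*(-3 + sqrt(-420))) = -(6 - 2*(-23 + 2*I*sqrt(105))*(-3 + 2*I*sqrt(105))) = -6 + 2*(-23 + 2*I*sqrt(105))*(-3 + 2*I*sqrt(105))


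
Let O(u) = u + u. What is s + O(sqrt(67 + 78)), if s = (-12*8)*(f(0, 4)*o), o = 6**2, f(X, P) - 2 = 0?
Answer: -6912 + 2*sqrt(145) ≈ -6887.9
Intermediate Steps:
f(X, P) = 2 (f(X, P) = 2 + 0 = 2)
O(u) = 2*u
o = 36
s = -6912 (s = (-12*8)*(2*36) = -96*72 = -6912)
s + O(sqrt(67 + 78)) = -6912 + 2*sqrt(67 + 78) = -6912 + 2*sqrt(145)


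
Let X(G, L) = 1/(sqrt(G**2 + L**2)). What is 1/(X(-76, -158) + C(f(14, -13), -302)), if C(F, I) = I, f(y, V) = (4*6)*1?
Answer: -9283480/2803610959 - 2*sqrt(7685)/2803610959 ≈ -0.0033113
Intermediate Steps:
f(y, V) = 24 (f(y, V) = 24*1 = 24)
X(G, L) = 1/sqrt(G**2 + L**2)
1/(X(-76, -158) + C(f(14, -13), -302)) = 1/(1/sqrt((-76)**2 + (-158)**2) - 302) = 1/(1/sqrt(5776 + 24964) - 302) = 1/(1/sqrt(30740) - 302) = 1/(sqrt(7685)/15370 - 302) = 1/(-302 + sqrt(7685)/15370)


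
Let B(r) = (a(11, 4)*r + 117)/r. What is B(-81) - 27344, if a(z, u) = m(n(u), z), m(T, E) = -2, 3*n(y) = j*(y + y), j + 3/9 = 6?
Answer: -246127/9 ≈ -27347.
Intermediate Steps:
j = 17/3 (j = -⅓ + 6 = 17/3 ≈ 5.6667)
n(y) = 34*y/9 (n(y) = (17*(y + y)/3)/3 = (17*(2*y)/3)/3 = (34*y/3)/3 = 34*y/9)
a(z, u) = -2
B(r) = (117 - 2*r)/r (B(r) = (-2*r + 117)/r = (117 - 2*r)/r)
B(-81) - 27344 = (-2 + 117/(-81)) - 27344 = (-2 + 117*(-1/81)) - 27344 = (-2 - 13/9) - 27344 = -31/9 - 27344 = -246127/9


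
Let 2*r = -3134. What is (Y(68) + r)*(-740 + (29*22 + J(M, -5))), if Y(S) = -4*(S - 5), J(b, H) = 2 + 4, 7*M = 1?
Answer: 174624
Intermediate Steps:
M = ⅐ (M = (⅐)*1 = ⅐ ≈ 0.14286)
r = -1567 (r = (½)*(-3134) = -1567)
J(b, H) = 6
Y(S) = 20 - 4*S (Y(S) = -4*(-5 + S) = 20 - 4*S)
(Y(68) + r)*(-740 + (29*22 + J(M, -5))) = ((20 - 4*68) - 1567)*(-740 + (29*22 + 6)) = ((20 - 272) - 1567)*(-740 + (638 + 6)) = (-252 - 1567)*(-740 + 644) = -1819*(-96) = 174624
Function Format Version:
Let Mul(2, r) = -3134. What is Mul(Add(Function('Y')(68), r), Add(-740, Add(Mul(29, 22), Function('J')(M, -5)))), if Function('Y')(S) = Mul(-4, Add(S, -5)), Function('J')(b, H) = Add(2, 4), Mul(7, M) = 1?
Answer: 174624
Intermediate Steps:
M = Rational(1, 7) (M = Mul(Rational(1, 7), 1) = Rational(1, 7) ≈ 0.14286)
r = -1567 (r = Mul(Rational(1, 2), -3134) = -1567)
Function('J')(b, H) = 6
Function('Y')(S) = Add(20, Mul(-4, S)) (Function('Y')(S) = Mul(-4, Add(-5, S)) = Add(20, Mul(-4, S)))
Mul(Add(Function('Y')(68), r), Add(-740, Add(Mul(29, 22), Function('J')(M, -5)))) = Mul(Add(Add(20, Mul(-4, 68)), -1567), Add(-740, Add(Mul(29, 22), 6))) = Mul(Add(Add(20, -272), -1567), Add(-740, Add(638, 6))) = Mul(Add(-252, -1567), Add(-740, 644)) = Mul(-1819, -96) = 174624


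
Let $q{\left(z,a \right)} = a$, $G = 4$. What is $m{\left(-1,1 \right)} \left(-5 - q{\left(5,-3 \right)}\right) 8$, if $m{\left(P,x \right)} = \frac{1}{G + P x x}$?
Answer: $- \frac{16}{3} \approx -5.3333$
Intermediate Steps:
$m{\left(P,x \right)} = \frac{1}{4 + P x^{2}}$ ($m{\left(P,x \right)} = \frac{1}{4 + P x x} = \frac{1}{4 + P x^{2}}$)
$m{\left(-1,1 \right)} \left(-5 - q{\left(5,-3 \right)}\right) 8 = \frac{-5 - -3}{4 - 1^{2}} \cdot 8 = \frac{-5 + 3}{4 - 1} \cdot 8 = \frac{1}{4 - 1} \left(-2\right) 8 = \frac{1}{3} \left(-2\right) 8 = \left(- \frac{2}{3}\right) 8 = - \frac{16}{3}$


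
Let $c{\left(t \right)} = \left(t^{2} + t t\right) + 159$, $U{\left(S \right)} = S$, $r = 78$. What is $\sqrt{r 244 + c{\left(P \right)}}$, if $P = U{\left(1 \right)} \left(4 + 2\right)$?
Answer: $\sqrt{19263} \approx 138.79$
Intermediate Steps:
$P = 6$ ($P = 1 \left(4 + 2\right) = 1 \cdot 6 = 6$)
$c{\left(t \right)} = 159 + 2 t^{2}$ ($c{\left(t \right)} = \left(t^{2} + t^{2}\right) + 159 = 2 t^{2} + 159 = 159 + 2 t^{2}$)
$\sqrt{r 244 + c{\left(P \right)}} = \sqrt{78 \cdot 244 + \left(159 + 2 \cdot 6^{2}\right)} = \sqrt{19032 + \left(159 + 2 \cdot 36\right)} = \sqrt{19032 + \left(159 + 72\right)} = \sqrt{19032 + 231} = \sqrt{19263}$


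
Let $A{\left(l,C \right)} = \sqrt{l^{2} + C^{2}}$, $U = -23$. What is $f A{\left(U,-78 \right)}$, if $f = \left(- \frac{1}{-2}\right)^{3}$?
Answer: $\frac{\sqrt{6613}}{8} \approx 10.165$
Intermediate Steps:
$A{\left(l,C \right)} = \sqrt{C^{2} + l^{2}}$
$f = \frac{1}{8}$ ($f = \left(\left(-1\right) \left(- \frac{1}{2}\right)\right)^{3} = \left(\frac{1}{2}\right)^{3} = \frac{1}{8} \approx 0.125$)
$f A{\left(U,-78 \right)} = \frac{\sqrt{\left(-78\right)^{2} + \left(-23\right)^{2}}}{8} = \frac{\sqrt{6084 + 529}}{8} = \frac{\sqrt{6613}}{8}$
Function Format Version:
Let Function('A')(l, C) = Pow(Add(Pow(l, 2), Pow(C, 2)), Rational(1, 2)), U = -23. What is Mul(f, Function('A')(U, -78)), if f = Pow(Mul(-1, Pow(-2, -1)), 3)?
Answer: Mul(Rational(1, 8), Pow(6613, Rational(1, 2))) ≈ 10.165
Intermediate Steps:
Function('A')(l, C) = Pow(Add(Pow(C, 2), Pow(l, 2)), Rational(1, 2))
f = Rational(1, 8) (f = Pow(Mul(-1, Rational(-1, 2)), 3) = Pow(Rational(1, 2), 3) = Rational(1, 8) ≈ 0.12500)
Mul(f, Function('A')(U, -78)) = Mul(Rational(1, 8), Pow(Add(Pow(-78, 2), Pow(-23, 2)), Rational(1, 2))) = Mul(Rational(1, 8), Pow(Add(6084, 529), Rational(1, 2))) = Mul(Rational(1, 8), Pow(6613, Rational(1, 2)))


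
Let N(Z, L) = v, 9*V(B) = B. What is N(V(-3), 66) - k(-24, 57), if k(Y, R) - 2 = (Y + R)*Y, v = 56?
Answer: 846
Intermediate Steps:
V(B) = B/9
N(Z, L) = 56
k(Y, R) = 2 + Y*(R + Y) (k(Y, R) = 2 + (Y + R)*Y = 2 + (R + Y)*Y = 2 + Y*(R + Y))
N(V(-3), 66) - k(-24, 57) = 56 - (2 + (-24)² + 57*(-24)) = 56 - (2 + 576 - 1368) = 56 - 1*(-790) = 56 + 790 = 846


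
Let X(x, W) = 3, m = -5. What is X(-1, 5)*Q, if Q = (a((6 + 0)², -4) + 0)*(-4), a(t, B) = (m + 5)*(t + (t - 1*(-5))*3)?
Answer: 0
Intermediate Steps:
a(t, B) = 0 (a(t, B) = (-5 + 5)*(t + (t - 1*(-5))*3) = 0*(t + (t + 5)*3) = 0*(t + (5 + t)*3) = 0*(t + (15 + 3*t)) = 0*(15 + 4*t) = 0)
Q = 0 (Q = (0 + 0)*(-4) = 0*(-4) = 0)
X(-1, 5)*Q = 3*0 = 0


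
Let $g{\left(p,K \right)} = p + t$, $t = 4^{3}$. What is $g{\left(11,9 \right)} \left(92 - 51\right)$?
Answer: $3075$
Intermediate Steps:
$t = 64$
$g{\left(p,K \right)} = 64 + p$ ($g{\left(p,K \right)} = p + 64 = 64 + p$)
$g{\left(11,9 \right)} \left(92 - 51\right) = \left(64 + 11\right) \left(92 - 51\right) = 75 \cdot 41 = 3075$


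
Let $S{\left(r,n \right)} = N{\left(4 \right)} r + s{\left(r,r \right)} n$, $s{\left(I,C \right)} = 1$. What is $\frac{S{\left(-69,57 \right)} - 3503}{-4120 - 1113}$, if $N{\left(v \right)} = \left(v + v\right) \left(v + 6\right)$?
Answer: $\frac{8966}{5233} \approx 1.7134$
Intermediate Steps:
$N{\left(v \right)} = 2 v \left(6 + v\right)$
$S{\left(r,n \right)} = n + 80 r$ ($S{\left(r,n \right)} = 2 \cdot 4 \left(6 + 4\right) r + 1 n = 2 \cdot 4 \cdot 10 r + n = 80 r + n = n + 80 r$)
$\frac{S{\left(-69,57 \right)} - 3503}{-4120 - 1113} = \frac{\left(57 + 80 \left(-69\right)\right) - 3503}{-4120 - 1113} = \frac{\left(57 - 5520\right) - 3503}{-5233} = \left(-5463 - 3503\right) \left(- \frac{1}{5233}\right) = \left(-8966\right) \left(- \frac{1}{5233}\right) = \frac{8966}{5233}$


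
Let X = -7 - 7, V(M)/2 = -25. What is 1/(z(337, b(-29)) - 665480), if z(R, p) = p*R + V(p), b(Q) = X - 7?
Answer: -1/672607 ≈ -1.4868e-6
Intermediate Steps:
V(M) = -50 (V(M) = 2*(-25) = -50)
X = -14
b(Q) = -21 (b(Q) = -14 - 7 = -21)
z(R, p) = -50 + R*p (z(R, p) = p*R - 50 = R*p - 50 = -50 + R*p)
1/(z(337, b(-29)) - 665480) = 1/((-50 + 337*(-21)) - 665480) = 1/((-50 - 7077) - 665480) = 1/(-7127 - 665480) = 1/(-672607) = -1/672607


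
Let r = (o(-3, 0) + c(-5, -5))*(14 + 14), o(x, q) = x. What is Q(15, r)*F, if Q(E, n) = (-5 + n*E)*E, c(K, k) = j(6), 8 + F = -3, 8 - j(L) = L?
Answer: 70125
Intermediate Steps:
j(L) = 8 - L
F = -11 (F = -8 - 3 = -11)
c(K, k) = 2 (c(K, k) = 8 - 1*6 = 8 - 6 = 2)
r = -28 (r = (-3 + 2)*(14 + 14) = -1*28 = -28)
Q(E, n) = E*(-5 + E*n) (Q(E, n) = (-5 + E*n)*E = E*(-5 + E*n))
Q(15, r)*F = (15*(-5 + 15*(-28)))*(-11) = (15*(-5 - 420))*(-11) = (15*(-425))*(-11) = -6375*(-11) = 70125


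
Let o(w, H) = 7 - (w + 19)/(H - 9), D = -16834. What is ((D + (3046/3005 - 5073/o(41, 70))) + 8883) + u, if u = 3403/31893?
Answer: -309276365075419/35172716655 ≈ -8793.1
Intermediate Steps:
o(w, H) = 7 - (19 + w)/(-9 + H)
u = 3403/31893 (u = 3403*(1/31893) = 3403/31893 ≈ 0.10670)
((D + (3046/3005 - 5073/o(41, 70))) + 8883) + u = ((-16834 + (3046/3005 - 5073*(-9 + 70)/(-82 - 1*41 + 7*70))) + 8883) + 3403/31893 = ((-16834 + (3046*(1/3005) - 5073*61/(-82 - 41 + 490))) + 8883) + 3403/31893 = ((-16834 + (3046/3005 - 5073/((1/61)*367))) + 8883) + 3403/31893 = ((-16834 + (3046/3005 - 5073/367/61)) + 8883) + 3403/31893 = ((-16834 + (3046/3005 - 5073*61/367)) + 8883) + 3403/31893 = ((-16834 + (3046/3005 - 309453/367)) + 8883) + 3403/31893 = ((-16834 - 928788383/1102835) + 8883) + 3403/31893 = (-19493912773/1102835 + 8883) + 3403/31893 = -9697429468/1102835 + 3403/31893 = -309276365075419/35172716655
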